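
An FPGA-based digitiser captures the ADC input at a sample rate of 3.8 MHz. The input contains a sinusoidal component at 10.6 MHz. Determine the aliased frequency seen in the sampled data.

10.6 MHz mod fs = 3 MHz.
3 MHz > fs/2 = 1.9 MHz, folds to fs − 3 MHz = 0.8 MHz.

0.8 MHz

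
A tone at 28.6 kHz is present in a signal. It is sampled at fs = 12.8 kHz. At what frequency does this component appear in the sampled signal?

28.6 kHz mod fs = 3 kHz.
3 kHz ≤ fs/2 = 6.4 kHz, appears at 3 kHz.

3 kHz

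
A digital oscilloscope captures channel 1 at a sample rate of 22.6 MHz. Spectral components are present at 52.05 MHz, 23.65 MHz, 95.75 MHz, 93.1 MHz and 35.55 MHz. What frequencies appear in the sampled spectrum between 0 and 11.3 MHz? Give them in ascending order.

1.05 MHz, 2.7 MHz, 5.35 MHz, 6.85 MHz, 9.65 MHz

fs/2 = 11.3 MHz.
52.05 MHz mod fs = 6.85 MHz.
6.85 MHz ≤ fs/2 = 11.3 MHz, appears at 6.85 MHz.
23.65 MHz mod fs = 1.05 MHz.
1.05 MHz ≤ fs/2 = 11.3 MHz, appears at 1.05 MHz.
95.75 MHz mod fs = 5.35 MHz.
5.35 MHz ≤ fs/2 = 11.3 MHz, appears at 5.35 MHz.
93.1 MHz mod fs = 2.7 MHz.
2.7 MHz ≤ fs/2 = 11.3 MHz, appears at 2.7 MHz.
35.55 MHz mod fs = 12.95 MHz.
12.95 MHz > fs/2 = 11.3 MHz, folds to fs − 12.95 MHz = 9.65 MHz.
Distinct values: {1.05 MHz, 2.7 MHz, 5.35 MHz, 6.85 MHz, 9.65 MHz}.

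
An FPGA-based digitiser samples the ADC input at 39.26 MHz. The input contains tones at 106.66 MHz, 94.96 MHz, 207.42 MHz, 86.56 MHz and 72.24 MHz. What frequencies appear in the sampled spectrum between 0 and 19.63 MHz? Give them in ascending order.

fs/2 = 19.63 MHz.
106.66 MHz mod fs = 28.14 MHz.
28.14 MHz > fs/2 = 19.63 MHz, folds to fs − 28.14 MHz = 11.12 MHz.
94.96 MHz mod fs = 16.44 MHz.
16.44 MHz ≤ fs/2 = 19.63 MHz, appears at 16.44 MHz.
207.42 MHz mod fs = 11.12 MHz.
11.12 MHz ≤ fs/2 = 19.63 MHz, appears at 11.12 MHz.
86.56 MHz mod fs = 8.04 MHz.
8.04 MHz ≤ fs/2 = 19.63 MHz, appears at 8.04 MHz.
72.24 MHz mod fs = 32.98 MHz.
32.98 MHz > fs/2 = 19.63 MHz, folds to fs − 32.98 MHz = 6.28 MHz.
Distinct values: {6.28 MHz, 8.04 MHz, 11.12 MHz, 16.44 MHz}.

6.28 MHz, 8.04 MHz, 11.12 MHz, 16.44 MHz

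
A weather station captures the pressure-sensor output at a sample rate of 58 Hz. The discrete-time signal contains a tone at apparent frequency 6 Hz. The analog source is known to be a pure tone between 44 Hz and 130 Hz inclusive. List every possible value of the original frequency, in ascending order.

Frequencies that alias to 6 Hz are k·fs ± 6 Hz for integer k ≥ 0.
k=0: 6 Hz.
k=1: 52 Hz, 64 Hz.
k=2: 110 Hz, 122 Hz.
k=3: 168 Hz, 180 Hz.
Within [44 Hz, 130 Hz]: 52 Hz, 64 Hz, 110 Hz, 122 Hz.

52 Hz, 64 Hz, 110 Hz, 122 Hz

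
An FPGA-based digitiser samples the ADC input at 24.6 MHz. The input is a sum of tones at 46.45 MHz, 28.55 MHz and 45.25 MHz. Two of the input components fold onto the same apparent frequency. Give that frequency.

3.95 MHz

fs/2 = 12.3 MHz.
46.45 MHz mod fs = 21.85 MHz.
21.85 MHz > fs/2 = 12.3 MHz, folds to fs − 21.85 MHz = 2.75 MHz.
28.55 MHz mod fs = 3.95 MHz.
3.95 MHz ≤ fs/2 = 12.3 MHz, appears at 3.95 MHz.
45.25 MHz mod fs = 20.65 MHz.
20.65 MHz > fs/2 = 12.3 MHz, folds to fs − 20.65 MHz = 3.95 MHz.
28.55 MHz and 45.25 MHz both map to 3.95 MHz.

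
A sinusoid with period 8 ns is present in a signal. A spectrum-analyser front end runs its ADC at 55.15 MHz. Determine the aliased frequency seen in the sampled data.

T = 8 ns → f = 1/T = 125 MHz.
125 MHz mod fs = 14.7 MHz.
14.7 MHz ≤ fs/2 = 27.575 MHz, appears at 14.7 MHz.

14.7 MHz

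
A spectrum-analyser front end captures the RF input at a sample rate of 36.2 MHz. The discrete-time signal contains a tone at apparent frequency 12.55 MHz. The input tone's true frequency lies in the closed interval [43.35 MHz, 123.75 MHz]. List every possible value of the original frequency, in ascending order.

Frequencies that alias to 12.55 MHz are k·fs ± 12.55 MHz for integer k ≥ 0.
k=0: 12.55 MHz.
k=1: 23.65 MHz, 48.75 MHz.
k=2: 59.85 MHz, 84.95 MHz.
k=3: 96.05 MHz, 121.15 MHz.
k=4: 132.25 MHz, 157.35 MHz.
Within [43.35 MHz, 123.75 MHz]: 48.75 MHz, 59.85 MHz, 84.95 MHz, 96.05 MHz, 121.15 MHz.

48.75 MHz, 59.85 MHz, 84.95 MHz, 96.05 MHz, 121.15 MHz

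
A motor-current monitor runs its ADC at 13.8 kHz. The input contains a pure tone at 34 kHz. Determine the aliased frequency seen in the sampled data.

6.4 kHz

34 kHz mod fs = 6.4 kHz.
6.4 kHz ≤ fs/2 = 6.9 kHz, appears at 6.4 kHz.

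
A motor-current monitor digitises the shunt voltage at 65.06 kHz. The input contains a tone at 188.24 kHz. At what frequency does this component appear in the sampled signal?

6.94 kHz

188.24 kHz mod fs = 58.12 kHz.
58.12 kHz > fs/2 = 32.53 kHz, folds to fs − 58.12 kHz = 6.94 kHz.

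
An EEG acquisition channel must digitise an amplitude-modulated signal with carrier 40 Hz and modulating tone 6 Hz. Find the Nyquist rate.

AM sidebands sit at fc ± fm = 34 Hz and 46 Hz.
Highest-frequency component: 46 Hz.
Nyquist rate = 2 × 46 Hz = 92 Hz.

92 Hz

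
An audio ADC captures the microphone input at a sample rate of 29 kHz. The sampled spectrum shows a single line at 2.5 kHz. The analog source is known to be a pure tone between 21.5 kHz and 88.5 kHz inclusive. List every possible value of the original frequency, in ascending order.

26.5 kHz, 31.5 kHz, 55.5 kHz, 60.5 kHz, 84.5 kHz

Frequencies that alias to 2.5 kHz are k·fs ± 2.5 kHz for integer k ≥ 0.
k=0: 2.5 kHz.
k=1: 26.5 kHz, 31.5 kHz.
k=2: 55.5 kHz, 60.5 kHz.
k=3: 84.5 kHz, 89.5 kHz.
k=4: 113.5 kHz, 118.5 kHz.
Within [21.5 kHz, 88.5 kHz]: 26.5 kHz, 31.5 kHz, 55.5 kHz, 60.5 kHz, 84.5 kHz.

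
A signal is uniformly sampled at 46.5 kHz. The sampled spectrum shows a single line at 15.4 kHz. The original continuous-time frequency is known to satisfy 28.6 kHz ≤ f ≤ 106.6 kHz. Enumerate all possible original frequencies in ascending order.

31.1 kHz, 61.9 kHz, 77.6 kHz

Frequencies that alias to 15.4 kHz are k·fs ± 15.4 kHz for integer k ≥ 0.
k=0: 15.4 kHz.
k=1: 31.1 kHz, 61.9 kHz.
k=2: 77.6 kHz, 108.4 kHz.
k=3: 124.1 kHz, 154.9 kHz.
Within [28.6 kHz, 106.6 kHz]: 31.1 kHz, 61.9 kHz, 77.6 kHz.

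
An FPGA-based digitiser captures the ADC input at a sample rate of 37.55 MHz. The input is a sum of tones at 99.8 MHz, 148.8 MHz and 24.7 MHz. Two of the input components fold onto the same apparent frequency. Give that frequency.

12.85 MHz

fs/2 = 18.775 MHz.
99.8 MHz mod fs = 24.7 MHz.
24.7 MHz > fs/2 = 18.775 MHz, folds to fs − 24.7 MHz = 12.85 MHz.
148.8 MHz mod fs = 36.15 MHz.
36.15 MHz > fs/2 = 18.775 MHz, folds to fs − 36.15 MHz = 1.4 MHz.
24.7 MHz > fs/2 = 18.775 MHz, folds to fs − 24.7 MHz = 12.85 MHz.
24.7 MHz and 99.8 MHz both map to 12.85 MHz.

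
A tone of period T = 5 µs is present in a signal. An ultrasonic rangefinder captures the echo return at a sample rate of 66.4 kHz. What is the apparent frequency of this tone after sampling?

0.8 kHz

T = 5 µs → f = 1/T = 200 kHz.
200 kHz mod fs = 0.8 kHz.
0.8 kHz ≤ fs/2 = 33.2 kHz, appears at 0.8 kHz.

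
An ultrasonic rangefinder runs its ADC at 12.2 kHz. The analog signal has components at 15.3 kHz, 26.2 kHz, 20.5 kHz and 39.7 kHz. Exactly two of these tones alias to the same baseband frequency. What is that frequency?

fs/2 = 6.1 kHz.
15.3 kHz mod fs = 3.1 kHz.
3.1 kHz ≤ fs/2 = 6.1 kHz, appears at 3.1 kHz.
26.2 kHz mod fs = 1.8 kHz.
1.8 kHz ≤ fs/2 = 6.1 kHz, appears at 1.8 kHz.
20.5 kHz mod fs = 8.3 kHz.
8.3 kHz > fs/2 = 6.1 kHz, folds to fs − 8.3 kHz = 3.9 kHz.
39.7 kHz mod fs = 3.1 kHz.
3.1 kHz ≤ fs/2 = 6.1 kHz, appears at 3.1 kHz.
15.3 kHz and 39.7 kHz both map to 3.1 kHz.

3.1 kHz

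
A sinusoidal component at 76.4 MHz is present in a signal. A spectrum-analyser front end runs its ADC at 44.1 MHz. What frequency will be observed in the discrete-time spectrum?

11.8 MHz

76.4 MHz mod fs = 32.3 MHz.
32.3 MHz > fs/2 = 22.05 MHz, folds to fs − 32.3 MHz = 11.8 MHz.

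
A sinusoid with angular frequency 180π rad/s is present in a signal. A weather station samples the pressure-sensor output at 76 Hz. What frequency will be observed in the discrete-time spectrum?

ω = 180π rad/s → f = ω/(2π) = 90 Hz.
90 Hz mod fs = 14 Hz.
14 Hz ≤ fs/2 = 38 Hz, appears at 14 Hz.

14 Hz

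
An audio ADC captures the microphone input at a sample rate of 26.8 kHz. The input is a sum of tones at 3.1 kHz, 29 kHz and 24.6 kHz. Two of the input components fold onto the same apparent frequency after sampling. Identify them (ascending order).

24.6 kHz, 29 kHz

fs/2 = 13.4 kHz.
3.1 kHz ≤ fs/2 = 13.4 kHz, passes unchanged.
29 kHz mod fs = 2.2 kHz.
2.2 kHz ≤ fs/2 = 13.4 kHz, appears at 2.2 kHz.
24.6 kHz > fs/2 = 13.4 kHz, folds to fs − 24.6 kHz = 2.2 kHz.
24.6 kHz and 29 kHz both map to 2.2 kHz.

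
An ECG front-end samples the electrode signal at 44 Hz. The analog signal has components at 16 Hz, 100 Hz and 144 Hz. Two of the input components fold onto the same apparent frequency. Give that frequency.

12 Hz

fs/2 = 22 Hz.
16 Hz ≤ fs/2 = 22 Hz, passes unchanged.
100 Hz mod fs = 12 Hz.
12 Hz ≤ fs/2 = 22 Hz, appears at 12 Hz.
144 Hz mod fs = 12 Hz.
12 Hz ≤ fs/2 = 22 Hz, appears at 12 Hz.
100 Hz and 144 Hz both map to 12 Hz.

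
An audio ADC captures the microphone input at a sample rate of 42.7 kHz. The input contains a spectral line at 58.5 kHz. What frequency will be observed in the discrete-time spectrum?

58.5 kHz mod fs = 15.8 kHz.
15.8 kHz ≤ fs/2 = 21.35 kHz, appears at 15.8 kHz.

15.8 kHz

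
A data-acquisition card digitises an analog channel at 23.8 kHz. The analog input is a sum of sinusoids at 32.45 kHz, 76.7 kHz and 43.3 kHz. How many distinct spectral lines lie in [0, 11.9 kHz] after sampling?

fs/2 = 11.9 kHz.
32.45 kHz mod fs = 8.65 kHz.
8.65 kHz ≤ fs/2 = 11.9 kHz, appears at 8.65 kHz.
76.7 kHz mod fs = 5.3 kHz.
5.3 kHz ≤ fs/2 = 11.9 kHz, appears at 5.3 kHz.
43.3 kHz mod fs = 19.5 kHz.
19.5 kHz > fs/2 = 11.9 kHz, folds to fs − 19.5 kHz = 4.3 kHz.
Distinct values: {4.3 kHz, 5.3 kHz, 8.65 kHz} → 3.

3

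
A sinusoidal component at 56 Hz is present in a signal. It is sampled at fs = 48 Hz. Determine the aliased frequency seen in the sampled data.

56 Hz mod fs = 8 Hz.
8 Hz ≤ fs/2 = 24 Hz, appears at 8 Hz.

8 Hz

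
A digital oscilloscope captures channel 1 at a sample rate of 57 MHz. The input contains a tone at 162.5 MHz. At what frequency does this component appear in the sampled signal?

8.5 MHz

162.5 MHz mod fs = 48.5 MHz.
48.5 MHz > fs/2 = 28.5 MHz, folds to fs − 48.5 MHz = 8.5 MHz.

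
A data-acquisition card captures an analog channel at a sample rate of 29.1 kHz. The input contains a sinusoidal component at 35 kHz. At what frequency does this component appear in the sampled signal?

35 kHz mod fs = 5.9 kHz.
5.9 kHz ≤ fs/2 = 14.55 kHz, appears at 5.9 kHz.

5.9 kHz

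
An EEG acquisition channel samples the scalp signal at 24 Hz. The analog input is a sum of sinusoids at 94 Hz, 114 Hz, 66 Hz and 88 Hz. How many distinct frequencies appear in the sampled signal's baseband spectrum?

fs/2 = 12 Hz.
94 Hz mod fs = 22 Hz.
22 Hz > fs/2 = 12 Hz, folds to fs − 22 Hz = 2 Hz.
114 Hz mod fs = 18 Hz.
18 Hz > fs/2 = 12 Hz, folds to fs − 18 Hz = 6 Hz.
66 Hz mod fs = 18 Hz.
18 Hz > fs/2 = 12 Hz, folds to fs − 18 Hz = 6 Hz.
88 Hz mod fs = 16 Hz.
16 Hz > fs/2 = 12 Hz, folds to fs − 16 Hz = 8 Hz.
Distinct values: {2 Hz, 6 Hz, 8 Hz} → 3.

3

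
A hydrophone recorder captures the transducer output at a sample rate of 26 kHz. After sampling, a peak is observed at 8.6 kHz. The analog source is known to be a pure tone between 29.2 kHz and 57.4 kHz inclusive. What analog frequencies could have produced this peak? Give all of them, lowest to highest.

Frequencies that alias to 8.6 kHz are k·fs ± 8.6 kHz for integer k ≥ 0.
k=0: 8.6 kHz.
k=1: 17.4 kHz, 34.6 kHz.
k=2: 43.4 kHz, 60.6 kHz.
k=3: 69.4 kHz, 86.6 kHz.
Within [29.2 kHz, 57.4 kHz]: 34.6 kHz, 43.4 kHz.

34.6 kHz, 43.4 kHz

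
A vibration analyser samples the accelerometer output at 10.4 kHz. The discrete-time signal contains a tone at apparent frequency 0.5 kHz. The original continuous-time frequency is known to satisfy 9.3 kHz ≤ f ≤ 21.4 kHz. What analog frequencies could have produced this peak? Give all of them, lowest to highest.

Frequencies that alias to 0.5 kHz are k·fs ± 0.5 kHz for integer k ≥ 0.
k=0: 0.5 kHz.
k=1: 9.9 kHz, 10.9 kHz.
k=2: 20.3 kHz, 21.3 kHz.
k=3: 30.7 kHz, 31.7 kHz.
Within [9.3 kHz, 21.4 kHz]: 9.9 kHz, 10.9 kHz, 20.3 kHz, 21.3 kHz.

9.9 kHz, 10.9 kHz, 20.3 kHz, 21.3 kHz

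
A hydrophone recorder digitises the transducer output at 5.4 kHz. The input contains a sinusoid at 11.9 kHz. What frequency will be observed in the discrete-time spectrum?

11.9 kHz mod fs = 1.1 kHz.
1.1 kHz ≤ fs/2 = 2.7 kHz, appears at 1.1 kHz.

1.1 kHz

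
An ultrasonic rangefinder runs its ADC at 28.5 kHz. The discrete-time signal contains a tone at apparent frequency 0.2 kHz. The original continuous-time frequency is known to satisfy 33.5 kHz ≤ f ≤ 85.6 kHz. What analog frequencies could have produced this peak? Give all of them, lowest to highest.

Frequencies that alias to 0.2 kHz are k·fs ± 0.2 kHz for integer k ≥ 0.
k=0: 0.2 kHz.
k=1: 28.3 kHz, 28.7 kHz.
k=2: 56.8 kHz, 57.2 kHz.
k=3: 85.3 kHz, 85.7 kHz.
k=4: 113.8 kHz, 114.2 kHz.
Within [33.5 kHz, 85.6 kHz]: 56.8 kHz, 57.2 kHz, 85.3 kHz.

56.8 kHz, 57.2 kHz, 85.3 kHz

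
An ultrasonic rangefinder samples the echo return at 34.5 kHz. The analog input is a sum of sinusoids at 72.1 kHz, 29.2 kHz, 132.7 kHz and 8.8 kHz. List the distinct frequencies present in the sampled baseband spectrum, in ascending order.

fs/2 = 17.25 kHz.
72.1 kHz mod fs = 3.1 kHz.
3.1 kHz ≤ fs/2 = 17.25 kHz, appears at 3.1 kHz.
29.2 kHz > fs/2 = 17.25 kHz, folds to fs − 29.2 kHz = 5.3 kHz.
132.7 kHz mod fs = 29.2 kHz.
29.2 kHz > fs/2 = 17.25 kHz, folds to fs − 29.2 kHz = 5.3 kHz.
8.8 kHz ≤ fs/2 = 17.25 kHz, passes unchanged.
Distinct values: {3.1 kHz, 5.3 kHz, 8.8 kHz}.

3.1 kHz, 5.3 kHz, 8.8 kHz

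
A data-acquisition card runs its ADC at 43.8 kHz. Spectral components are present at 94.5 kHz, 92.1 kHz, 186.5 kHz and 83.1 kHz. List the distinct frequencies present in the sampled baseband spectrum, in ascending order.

fs/2 = 21.9 kHz.
94.5 kHz mod fs = 6.9 kHz.
6.9 kHz ≤ fs/2 = 21.9 kHz, appears at 6.9 kHz.
92.1 kHz mod fs = 4.5 kHz.
4.5 kHz ≤ fs/2 = 21.9 kHz, appears at 4.5 kHz.
186.5 kHz mod fs = 11.3 kHz.
11.3 kHz ≤ fs/2 = 21.9 kHz, appears at 11.3 kHz.
83.1 kHz mod fs = 39.3 kHz.
39.3 kHz > fs/2 = 21.9 kHz, folds to fs − 39.3 kHz = 4.5 kHz.
Distinct values: {4.5 kHz, 6.9 kHz, 11.3 kHz}.

4.5 kHz, 6.9 kHz, 11.3 kHz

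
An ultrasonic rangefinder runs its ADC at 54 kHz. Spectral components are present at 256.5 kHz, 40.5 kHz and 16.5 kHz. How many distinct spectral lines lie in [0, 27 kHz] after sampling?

fs/2 = 27 kHz.
256.5 kHz mod fs = 40.5 kHz.
40.5 kHz > fs/2 = 27 kHz, folds to fs − 40.5 kHz = 13.5 kHz.
40.5 kHz > fs/2 = 27 kHz, folds to fs − 40.5 kHz = 13.5 kHz.
16.5 kHz ≤ fs/2 = 27 kHz, passes unchanged.
Distinct values: {13.5 kHz, 16.5 kHz} → 2.

2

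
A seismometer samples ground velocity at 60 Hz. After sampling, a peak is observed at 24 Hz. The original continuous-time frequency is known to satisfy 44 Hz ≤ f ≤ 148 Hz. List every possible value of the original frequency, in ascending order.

84 Hz, 96 Hz, 144 Hz

Frequencies that alias to 24 Hz are k·fs ± 24 Hz for integer k ≥ 0.
k=0: 24 Hz.
k=1: 36 Hz, 84 Hz.
k=2: 96 Hz, 144 Hz.
k=3: 156 Hz, 204 Hz.
Within [44 Hz, 148 Hz]: 84 Hz, 96 Hz, 144 Hz.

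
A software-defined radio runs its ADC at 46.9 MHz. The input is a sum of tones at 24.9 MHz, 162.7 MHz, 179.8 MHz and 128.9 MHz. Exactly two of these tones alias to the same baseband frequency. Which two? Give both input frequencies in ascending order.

fs/2 = 23.45 MHz.
24.9 MHz > fs/2 = 23.45 MHz, folds to fs − 24.9 MHz = 22 MHz.
162.7 MHz mod fs = 22 MHz.
22 MHz ≤ fs/2 = 23.45 MHz, appears at 22 MHz.
179.8 MHz mod fs = 39.1 MHz.
39.1 MHz > fs/2 = 23.45 MHz, folds to fs − 39.1 MHz = 7.8 MHz.
128.9 MHz mod fs = 35.1 MHz.
35.1 MHz > fs/2 = 23.45 MHz, folds to fs − 35.1 MHz = 11.8 MHz.
24.9 MHz and 162.7 MHz both map to 22 MHz.

24.9 MHz, 162.7 MHz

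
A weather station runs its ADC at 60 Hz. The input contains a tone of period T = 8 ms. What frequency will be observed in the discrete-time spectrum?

T = 8 ms → f = 1/T = 125 Hz.
125 Hz mod fs = 5 Hz.
5 Hz ≤ fs/2 = 30 Hz, appears at 5 Hz.

5 Hz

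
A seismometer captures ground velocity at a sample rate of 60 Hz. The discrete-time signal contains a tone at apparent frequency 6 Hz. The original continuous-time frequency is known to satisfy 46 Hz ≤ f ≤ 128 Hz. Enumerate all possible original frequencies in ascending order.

Frequencies that alias to 6 Hz are k·fs ± 6 Hz for integer k ≥ 0.
k=0: 6 Hz.
k=1: 54 Hz, 66 Hz.
k=2: 114 Hz, 126 Hz.
k=3: 174 Hz, 186 Hz.
Within [46 Hz, 128 Hz]: 54 Hz, 66 Hz, 114 Hz, 126 Hz.

54 Hz, 66 Hz, 114 Hz, 126 Hz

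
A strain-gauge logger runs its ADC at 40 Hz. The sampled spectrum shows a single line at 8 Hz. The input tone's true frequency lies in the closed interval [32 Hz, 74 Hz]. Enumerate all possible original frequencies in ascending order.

32 Hz, 48 Hz, 72 Hz

Frequencies that alias to 8 Hz are k·fs ± 8 Hz for integer k ≥ 0.
k=0: 8 Hz.
k=1: 32 Hz, 48 Hz.
k=2: 72 Hz, 88 Hz.
k=3: 112 Hz, 128 Hz.
Within [32 Hz, 74 Hz]: 32 Hz, 48 Hz, 72 Hz.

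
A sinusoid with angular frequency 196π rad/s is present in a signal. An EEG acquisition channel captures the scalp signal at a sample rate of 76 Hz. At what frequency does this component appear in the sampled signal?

ω = 196π rad/s → f = ω/(2π) = 98 Hz.
98 Hz mod fs = 22 Hz.
22 Hz ≤ fs/2 = 38 Hz, appears at 22 Hz.

22 Hz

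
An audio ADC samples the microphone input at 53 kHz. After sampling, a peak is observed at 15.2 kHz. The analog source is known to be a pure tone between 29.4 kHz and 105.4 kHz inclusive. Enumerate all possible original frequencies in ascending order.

37.8 kHz, 68.2 kHz, 90.8 kHz

Frequencies that alias to 15.2 kHz are k·fs ± 15.2 kHz for integer k ≥ 0.
k=0: 15.2 kHz.
k=1: 37.8 kHz, 68.2 kHz.
k=2: 90.8 kHz, 121.2 kHz.
k=3: 143.8 kHz, 174.2 kHz.
Within [29.4 kHz, 105.4 kHz]: 37.8 kHz, 68.2 kHz, 90.8 kHz.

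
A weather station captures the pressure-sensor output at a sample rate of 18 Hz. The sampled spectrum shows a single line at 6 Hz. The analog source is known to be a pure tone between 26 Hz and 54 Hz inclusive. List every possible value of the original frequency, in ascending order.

Frequencies that alias to 6 Hz are k·fs ± 6 Hz for integer k ≥ 0.
k=0: 6 Hz.
k=1: 12 Hz, 24 Hz.
k=2: 30 Hz, 42 Hz.
k=3: 48 Hz, 60 Hz.
k=4: 66 Hz, 78 Hz.
Within [26 Hz, 54 Hz]: 30 Hz, 42 Hz, 48 Hz.

30 Hz, 42 Hz, 48 Hz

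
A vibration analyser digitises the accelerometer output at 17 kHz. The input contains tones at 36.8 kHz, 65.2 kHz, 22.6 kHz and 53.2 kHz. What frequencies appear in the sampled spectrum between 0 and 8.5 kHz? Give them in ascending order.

fs/2 = 8.5 kHz.
36.8 kHz mod fs = 2.8 kHz.
2.8 kHz ≤ fs/2 = 8.5 kHz, appears at 2.8 kHz.
65.2 kHz mod fs = 14.2 kHz.
14.2 kHz > fs/2 = 8.5 kHz, folds to fs − 14.2 kHz = 2.8 kHz.
22.6 kHz mod fs = 5.6 kHz.
5.6 kHz ≤ fs/2 = 8.5 kHz, appears at 5.6 kHz.
53.2 kHz mod fs = 2.2 kHz.
2.2 kHz ≤ fs/2 = 8.5 kHz, appears at 2.2 kHz.
Distinct values: {2.2 kHz, 2.8 kHz, 5.6 kHz}.

2.2 kHz, 2.8 kHz, 5.6 kHz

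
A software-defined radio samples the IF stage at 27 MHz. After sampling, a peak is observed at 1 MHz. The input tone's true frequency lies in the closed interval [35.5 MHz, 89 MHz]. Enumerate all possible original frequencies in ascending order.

Frequencies that alias to 1 MHz are k·fs ± 1 MHz for integer k ≥ 0.
k=0: 1 MHz.
k=1: 26 MHz, 28 MHz.
k=2: 53 MHz, 55 MHz.
k=3: 80 MHz, 82 MHz.
k=4: 107 MHz, 109 MHz.
Within [35.5 MHz, 89 MHz]: 53 MHz, 55 MHz, 80 MHz, 82 MHz.

53 MHz, 55 MHz, 80 MHz, 82 MHz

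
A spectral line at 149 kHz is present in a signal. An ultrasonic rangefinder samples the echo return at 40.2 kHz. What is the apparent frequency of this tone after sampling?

11.8 kHz

149 kHz mod fs = 28.4 kHz.
28.4 kHz > fs/2 = 20.1 kHz, folds to fs − 28.4 kHz = 11.8 kHz.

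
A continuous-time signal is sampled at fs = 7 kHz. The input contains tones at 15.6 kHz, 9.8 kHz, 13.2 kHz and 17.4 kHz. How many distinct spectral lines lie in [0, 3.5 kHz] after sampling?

4

fs/2 = 3.5 kHz.
15.6 kHz mod fs = 1.6 kHz.
1.6 kHz ≤ fs/2 = 3.5 kHz, appears at 1.6 kHz.
9.8 kHz mod fs = 2.8 kHz.
2.8 kHz ≤ fs/2 = 3.5 kHz, appears at 2.8 kHz.
13.2 kHz mod fs = 6.2 kHz.
6.2 kHz > fs/2 = 3.5 kHz, folds to fs − 6.2 kHz = 0.8 kHz.
17.4 kHz mod fs = 3.4 kHz.
3.4 kHz ≤ fs/2 = 3.5 kHz, appears at 3.4 kHz.
Distinct values: {0.8 kHz, 1.6 kHz, 2.8 kHz, 3.4 kHz} → 4.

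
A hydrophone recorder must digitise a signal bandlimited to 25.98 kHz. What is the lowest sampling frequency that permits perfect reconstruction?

51.96 kHz

Nyquist rate = 2 × 25.98 kHz = 51.96 kHz.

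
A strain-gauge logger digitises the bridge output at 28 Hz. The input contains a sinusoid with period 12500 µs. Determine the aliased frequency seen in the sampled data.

T = 12500 µs → f = 1/T = 80 Hz.
80 Hz mod fs = 24 Hz.
24 Hz > fs/2 = 14 Hz, folds to fs − 24 Hz = 4 Hz.

4 Hz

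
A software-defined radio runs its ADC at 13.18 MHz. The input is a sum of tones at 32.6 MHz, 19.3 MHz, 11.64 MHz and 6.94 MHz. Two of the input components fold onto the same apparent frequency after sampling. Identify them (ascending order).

fs/2 = 6.59 MHz.
32.6 MHz mod fs = 6.24 MHz.
6.24 MHz ≤ fs/2 = 6.59 MHz, appears at 6.24 MHz.
19.3 MHz mod fs = 6.12 MHz.
6.12 MHz ≤ fs/2 = 6.59 MHz, appears at 6.12 MHz.
11.64 MHz > fs/2 = 6.59 MHz, folds to fs − 11.64 MHz = 1.54 MHz.
6.94 MHz > fs/2 = 6.59 MHz, folds to fs − 6.94 MHz = 6.24 MHz.
6.94 MHz and 32.6 MHz both map to 6.24 MHz.

6.94 MHz, 32.6 MHz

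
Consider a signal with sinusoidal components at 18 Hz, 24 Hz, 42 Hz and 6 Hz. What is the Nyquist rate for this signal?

84 Hz

Highest-frequency component: 42 Hz.
Nyquist rate = 2 × 42 Hz = 84 Hz.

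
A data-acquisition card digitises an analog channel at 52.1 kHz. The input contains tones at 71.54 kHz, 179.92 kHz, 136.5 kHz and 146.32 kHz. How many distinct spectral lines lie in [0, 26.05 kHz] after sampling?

fs/2 = 26.05 kHz.
71.54 kHz mod fs = 19.44 kHz.
19.44 kHz ≤ fs/2 = 26.05 kHz, appears at 19.44 kHz.
179.92 kHz mod fs = 23.62 kHz.
23.62 kHz ≤ fs/2 = 26.05 kHz, appears at 23.62 kHz.
136.5 kHz mod fs = 32.3 kHz.
32.3 kHz > fs/2 = 26.05 kHz, folds to fs − 32.3 kHz = 19.8 kHz.
146.32 kHz mod fs = 42.12 kHz.
42.12 kHz > fs/2 = 26.05 kHz, folds to fs − 42.12 kHz = 9.98 kHz.
Distinct values: {9.98 kHz, 19.44 kHz, 19.8 kHz, 23.62 kHz} → 4.

4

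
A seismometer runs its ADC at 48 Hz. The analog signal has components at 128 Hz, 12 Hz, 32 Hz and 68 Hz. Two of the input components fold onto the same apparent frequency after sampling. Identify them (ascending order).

32 Hz, 128 Hz

fs/2 = 24 Hz.
128 Hz mod fs = 32 Hz.
32 Hz > fs/2 = 24 Hz, folds to fs − 32 Hz = 16 Hz.
12 Hz ≤ fs/2 = 24 Hz, passes unchanged.
32 Hz > fs/2 = 24 Hz, folds to fs − 32 Hz = 16 Hz.
68 Hz mod fs = 20 Hz.
20 Hz ≤ fs/2 = 24 Hz, appears at 20 Hz.
32 Hz and 128 Hz both map to 16 Hz.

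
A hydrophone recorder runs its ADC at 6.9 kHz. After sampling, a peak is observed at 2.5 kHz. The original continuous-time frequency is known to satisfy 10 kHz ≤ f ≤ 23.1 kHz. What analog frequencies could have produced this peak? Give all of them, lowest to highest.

Frequencies that alias to 2.5 kHz are k·fs ± 2.5 kHz for integer k ≥ 0.
k=0: 2.5 kHz.
k=1: 4.4 kHz, 9.4 kHz.
k=2: 11.3 kHz, 16.3 kHz.
k=3: 18.2 kHz, 23.2 kHz.
k=4: 25.1 kHz, 30.1 kHz.
Within [10 kHz, 23.1 kHz]: 11.3 kHz, 16.3 kHz, 18.2 kHz.

11.3 kHz, 16.3 kHz, 18.2 kHz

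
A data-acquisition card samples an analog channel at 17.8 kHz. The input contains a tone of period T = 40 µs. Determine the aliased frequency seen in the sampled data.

7.2 kHz

T = 40 µs → f = 1/T = 25 kHz.
25 kHz mod fs = 7.2 kHz.
7.2 kHz ≤ fs/2 = 8.9 kHz, appears at 7.2 kHz.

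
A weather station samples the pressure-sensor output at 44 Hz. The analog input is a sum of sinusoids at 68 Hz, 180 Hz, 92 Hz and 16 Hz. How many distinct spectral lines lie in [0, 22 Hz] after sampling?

3

fs/2 = 22 Hz.
68 Hz mod fs = 24 Hz.
24 Hz > fs/2 = 22 Hz, folds to fs − 24 Hz = 20 Hz.
180 Hz mod fs = 4 Hz.
4 Hz ≤ fs/2 = 22 Hz, appears at 4 Hz.
92 Hz mod fs = 4 Hz.
4 Hz ≤ fs/2 = 22 Hz, appears at 4 Hz.
16 Hz ≤ fs/2 = 22 Hz, passes unchanged.
Distinct values: {4 Hz, 16 Hz, 20 Hz} → 3.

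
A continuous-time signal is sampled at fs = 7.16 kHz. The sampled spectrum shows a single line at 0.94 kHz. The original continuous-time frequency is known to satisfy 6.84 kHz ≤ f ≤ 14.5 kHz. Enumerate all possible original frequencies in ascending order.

Frequencies that alias to 0.94 kHz are k·fs ± 0.94 kHz for integer k ≥ 0.
k=0: 0.94 kHz.
k=1: 6.22 kHz, 8.1 kHz.
k=2: 13.38 kHz, 15.26 kHz.
k=3: 20.54 kHz, 22.42 kHz.
Within [6.84 kHz, 14.5 kHz]: 8.1 kHz, 13.38 kHz.

8.1 kHz, 13.38 kHz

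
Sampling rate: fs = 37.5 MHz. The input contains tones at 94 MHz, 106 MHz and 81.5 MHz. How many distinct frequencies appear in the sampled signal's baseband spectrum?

fs/2 = 18.75 MHz.
94 MHz mod fs = 19 MHz.
19 MHz > fs/2 = 18.75 MHz, folds to fs − 19 MHz = 18.5 MHz.
106 MHz mod fs = 31 MHz.
31 MHz > fs/2 = 18.75 MHz, folds to fs − 31 MHz = 6.5 MHz.
81.5 MHz mod fs = 6.5 MHz.
6.5 MHz ≤ fs/2 = 18.75 MHz, appears at 6.5 MHz.
Distinct values: {6.5 MHz, 18.5 MHz} → 2.

2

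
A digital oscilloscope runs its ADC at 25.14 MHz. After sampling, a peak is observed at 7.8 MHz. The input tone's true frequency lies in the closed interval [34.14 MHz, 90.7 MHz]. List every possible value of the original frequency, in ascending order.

42.48 MHz, 58.08 MHz, 67.62 MHz, 83.22 MHz

Frequencies that alias to 7.8 MHz are k·fs ± 7.8 MHz for integer k ≥ 0.
k=0: 7.8 MHz.
k=1: 17.34 MHz, 32.94 MHz.
k=2: 42.48 MHz, 58.08 MHz.
k=3: 67.62 MHz, 83.22 MHz.
k=4: 92.76 MHz, 108.36 MHz.
Within [34.14 MHz, 90.7 MHz]: 42.48 MHz, 58.08 MHz, 67.62 MHz, 83.22 MHz.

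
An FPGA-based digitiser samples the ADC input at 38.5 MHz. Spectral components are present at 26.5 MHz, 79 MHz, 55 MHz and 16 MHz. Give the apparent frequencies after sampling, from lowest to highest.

fs/2 = 19.25 MHz.
26.5 MHz > fs/2 = 19.25 MHz, folds to fs − 26.5 MHz = 12 MHz.
79 MHz mod fs = 2 MHz.
2 MHz ≤ fs/2 = 19.25 MHz, appears at 2 MHz.
55 MHz mod fs = 16.5 MHz.
16.5 MHz ≤ fs/2 = 19.25 MHz, appears at 16.5 MHz.
16 MHz ≤ fs/2 = 19.25 MHz, passes unchanged.
Distinct values: {2 MHz, 12 MHz, 16 MHz, 16.5 MHz}.

2 MHz, 12 MHz, 16 MHz, 16.5 MHz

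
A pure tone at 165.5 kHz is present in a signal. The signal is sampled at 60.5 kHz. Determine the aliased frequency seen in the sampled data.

16 kHz

165.5 kHz mod fs = 44.5 kHz.
44.5 kHz > fs/2 = 30.25 kHz, folds to fs − 44.5 kHz = 16 kHz.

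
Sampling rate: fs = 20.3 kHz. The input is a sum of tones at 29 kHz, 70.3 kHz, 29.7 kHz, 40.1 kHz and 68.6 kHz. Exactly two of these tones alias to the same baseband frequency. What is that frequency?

fs/2 = 10.15 kHz.
29 kHz mod fs = 8.7 kHz.
8.7 kHz ≤ fs/2 = 10.15 kHz, appears at 8.7 kHz.
70.3 kHz mod fs = 9.4 kHz.
9.4 kHz ≤ fs/2 = 10.15 kHz, appears at 9.4 kHz.
29.7 kHz mod fs = 9.4 kHz.
9.4 kHz ≤ fs/2 = 10.15 kHz, appears at 9.4 kHz.
40.1 kHz mod fs = 19.8 kHz.
19.8 kHz > fs/2 = 10.15 kHz, folds to fs − 19.8 kHz = 0.5 kHz.
68.6 kHz mod fs = 7.7 kHz.
7.7 kHz ≤ fs/2 = 10.15 kHz, appears at 7.7 kHz.
29.7 kHz and 70.3 kHz both map to 9.4 kHz.

9.4 kHz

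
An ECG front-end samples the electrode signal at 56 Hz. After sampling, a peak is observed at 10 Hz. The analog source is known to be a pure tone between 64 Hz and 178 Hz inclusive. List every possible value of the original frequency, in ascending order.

66 Hz, 102 Hz, 122 Hz, 158 Hz, 178 Hz

Frequencies that alias to 10 Hz are k·fs ± 10 Hz for integer k ≥ 0.
k=0: 10 Hz.
k=1: 46 Hz, 66 Hz.
k=2: 102 Hz, 122 Hz.
k=3: 158 Hz, 178 Hz.
k=4: 214 Hz, 234 Hz.
Within [64 Hz, 178 Hz]: 66 Hz, 102 Hz, 122 Hz, 158 Hz, 178 Hz.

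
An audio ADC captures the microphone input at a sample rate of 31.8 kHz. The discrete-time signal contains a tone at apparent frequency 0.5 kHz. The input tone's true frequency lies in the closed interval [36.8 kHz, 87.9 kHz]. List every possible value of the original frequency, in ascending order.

Frequencies that alias to 0.5 kHz are k·fs ± 0.5 kHz for integer k ≥ 0.
k=0: 0.5 kHz.
k=1: 31.3 kHz, 32.3 kHz.
k=2: 63.1 kHz, 64.1 kHz.
k=3: 94.9 kHz, 95.9 kHz.
Within [36.8 kHz, 87.9 kHz]: 63.1 kHz, 64.1 kHz.

63.1 kHz, 64.1 kHz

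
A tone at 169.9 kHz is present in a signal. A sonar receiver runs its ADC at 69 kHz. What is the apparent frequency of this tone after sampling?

169.9 kHz mod fs = 31.9 kHz.
31.9 kHz ≤ fs/2 = 34.5 kHz, appears at 31.9 kHz.

31.9 kHz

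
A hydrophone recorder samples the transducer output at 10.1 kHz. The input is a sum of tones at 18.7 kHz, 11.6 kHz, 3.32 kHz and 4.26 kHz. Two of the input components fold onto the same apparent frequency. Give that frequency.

1.5 kHz

fs/2 = 5.05 kHz.
18.7 kHz mod fs = 8.6 kHz.
8.6 kHz > fs/2 = 5.05 kHz, folds to fs − 8.6 kHz = 1.5 kHz.
11.6 kHz mod fs = 1.5 kHz.
1.5 kHz ≤ fs/2 = 5.05 kHz, appears at 1.5 kHz.
3.32 kHz ≤ fs/2 = 5.05 kHz, passes unchanged.
4.26 kHz ≤ fs/2 = 5.05 kHz, passes unchanged.
11.6 kHz and 18.7 kHz both map to 1.5 kHz.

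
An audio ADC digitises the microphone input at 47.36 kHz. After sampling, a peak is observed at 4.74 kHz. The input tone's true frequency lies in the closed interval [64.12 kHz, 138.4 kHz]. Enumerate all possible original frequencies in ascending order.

Frequencies that alias to 4.74 kHz are k·fs ± 4.74 kHz for integer k ≥ 0.
k=0: 4.74 kHz.
k=1: 42.62 kHz, 52.1 kHz.
k=2: 89.98 kHz, 99.46 kHz.
k=3: 137.34 kHz, 146.82 kHz.
k=4: 184.7 kHz, 194.18 kHz.
Within [64.12 kHz, 138.4 kHz]: 89.98 kHz, 99.46 kHz, 137.34 kHz.

89.98 kHz, 99.46 kHz, 137.34 kHz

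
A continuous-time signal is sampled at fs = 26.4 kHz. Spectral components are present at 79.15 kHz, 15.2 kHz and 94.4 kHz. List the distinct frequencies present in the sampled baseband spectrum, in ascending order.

0.05 kHz, 11.2 kHz

fs/2 = 13.2 kHz.
79.15 kHz mod fs = 26.35 kHz.
26.35 kHz > fs/2 = 13.2 kHz, folds to fs − 26.35 kHz = 0.05 kHz.
15.2 kHz > fs/2 = 13.2 kHz, folds to fs − 15.2 kHz = 11.2 kHz.
94.4 kHz mod fs = 15.2 kHz.
15.2 kHz > fs/2 = 13.2 kHz, folds to fs − 15.2 kHz = 11.2 kHz.
Distinct values: {0.05 kHz, 11.2 kHz}.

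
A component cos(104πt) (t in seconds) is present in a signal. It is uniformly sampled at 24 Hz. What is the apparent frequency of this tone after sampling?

ω = 104π rad/s → f = ω/(2π) = 52 Hz.
52 Hz mod fs = 4 Hz.
4 Hz ≤ fs/2 = 12 Hz, appears at 4 Hz.

4 Hz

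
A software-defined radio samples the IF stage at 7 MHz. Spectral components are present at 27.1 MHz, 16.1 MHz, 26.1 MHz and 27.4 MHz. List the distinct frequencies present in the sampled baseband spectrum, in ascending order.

fs/2 = 3.5 MHz.
27.1 MHz mod fs = 6.1 MHz.
6.1 MHz > fs/2 = 3.5 MHz, folds to fs − 6.1 MHz = 0.9 MHz.
16.1 MHz mod fs = 2.1 MHz.
2.1 MHz ≤ fs/2 = 3.5 MHz, appears at 2.1 MHz.
26.1 MHz mod fs = 5.1 MHz.
5.1 MHz > fs/2 = 3.5 MHz, folds to fs − 5.1 MHz = 1.9 MHz.
27.4 MHz mod fs = 6.4 MHz.
6.4 MHz > fs/2 = 3.5 MHz, folds to fs − 6.4 MHz = 0.6 MHz.
Distinct values: {0.6 MHz, 0.9 MHz, 1.9 MHz, 2.1 MHz}.

0.6 MHz, 0.9 MHz, 1.9 MHz, 2.1 MHz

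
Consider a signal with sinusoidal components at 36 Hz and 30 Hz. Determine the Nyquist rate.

72 Hz

Highest-frequency component: 36 Hz.
Nyquist rate = 2 × 36 Hz = 72 Hz.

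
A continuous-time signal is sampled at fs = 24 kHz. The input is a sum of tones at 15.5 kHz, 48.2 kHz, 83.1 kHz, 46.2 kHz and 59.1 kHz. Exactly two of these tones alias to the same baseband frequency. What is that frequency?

fs/2 = 12 kHz.
15.5 kHz > fs/2 = 12 kHz, folds to fs − 15.5 kHz = 8.5 kHz.
48.2 kHz mod fs = 0.2 kHz.
0.2 kHz ≤ fs/2 = 12 kHz, appears at 0.2 kHz.
83.1 kHz mod fs = 11.1 kHz.
11.1 kHz ≤ fs/2 = 12 kHz, appears at 11.1 kHz.
46.2 kHz mod fs = 22.2 kHz.
22.2 kHz > fs/2 = 12 kHz, folds to fs − 22.2 kHz = 1.8 kHz.
59.1 kHz mod fs = 11.1 kHz.
11.1 kHz ≤ fs/2 = 12 kHz, appears at 11.1 kHz.
59.1 kHz and 83.1 kHz both map to 11.1 kHz.

11.1 kHz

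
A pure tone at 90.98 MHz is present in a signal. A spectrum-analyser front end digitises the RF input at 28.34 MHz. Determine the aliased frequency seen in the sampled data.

5.96 MHz

90.98 MHz mod fs = 5.96 MHz.
5.96 MHz ≤ fs/2 = 14.17 MHz, appears at 5.96 MHz.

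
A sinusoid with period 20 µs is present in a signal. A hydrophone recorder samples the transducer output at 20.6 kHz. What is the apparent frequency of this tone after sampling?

T = 20 µs → f = 1/T = 50 kHz.
50 kHz mod fs = 8.8 kHz.
8.8 kHz ≤ fs/2 = 10.3 kHz, appears at 8.8 kHz.

8.8 kHz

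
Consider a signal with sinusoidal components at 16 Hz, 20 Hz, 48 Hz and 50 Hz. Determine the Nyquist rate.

100 Hz

Highest-frequency component: 50 Hz.
Nyquist rate = 2 × 50 Hz = 100 Hz.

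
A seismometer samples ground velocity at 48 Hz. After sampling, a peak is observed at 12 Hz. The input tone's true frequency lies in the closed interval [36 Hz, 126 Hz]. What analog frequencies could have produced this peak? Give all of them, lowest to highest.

Frequencies that alias to 12 Hz are k·fs ± 12 Hz for integer k ≥ 0.
k=0: 12 Hz.
k=1: 36 Hz, 60 Hz.
k=2: 84 Hz, 108 Hz.
k=3: 132 Hz, 156 Hz.
Within [36 Hz, 126 Hz]: 36 Hz, 60 Hz, 84 Hz, 108 Hz.

36 Hz, 60 Hz, 84 Hz, 108 Hz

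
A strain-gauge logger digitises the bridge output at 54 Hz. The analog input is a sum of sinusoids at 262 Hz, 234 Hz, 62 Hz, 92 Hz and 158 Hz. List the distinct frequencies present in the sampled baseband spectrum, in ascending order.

4 Hz, 8 Hz, 16 Hz, 18 Hz

fs/2 = 27 Hz.
262 Hz mod fs = 46 Hz.
46 Hz > fs/2 = 27 Hz, folds to fs − 46 Hz = 8 Hz.
234 Hz mod fs = 18 Hz.
18 Hz ≤ fs/2 = 27 Hz, appears at 18 Hz.
62 Hz mod fs = 8 Hz.
8 Hz ≤ fs/2 = 27 Hz, appears at 8 Hz.
92 Hz mod fs = 38 Hz.
38 Hz > fs/2 = 27 Hz, folds to fs − 38 Hz = 16 Hz.
158 Hz mod fs = 50 Hz.
50 Hz > fs/2 = 27 Hz, folds to fs − 50 Hz = 4 Hz.
Distinct values: {4 Hz, 8 Hz, 16 Hz, 18 Hz}.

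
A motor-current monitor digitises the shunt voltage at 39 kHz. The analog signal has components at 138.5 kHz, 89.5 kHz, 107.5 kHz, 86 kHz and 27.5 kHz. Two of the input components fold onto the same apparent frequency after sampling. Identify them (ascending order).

27.5 kHz, 89.5 kHz

fs/2 = 19.5 kHz.
138.5 kHz mod fs = 21.5 kHz.
21.5 kHz > fs/2 = 19.5 kHz, folds to fs − 21.5 kHz = 17.5 kHz.
89.5 kHz mod fs = 11.5 kHz.
11.5 kHz ≤ fs/2 = 19.5 kHz, appears at 11.5 kHz.
107.5 kHz mod fs = 29.5 kHz.
29.5 kHz > fs/2 = 19.5 kHz, folds to fs − 29.5 kHz = 9.5 kHz.
86 kHz mod fs = 8 kHz.
8 kHz ≤ fs/2 = 19.5 kHz, appears at 8 kHz.
27.5 kHz > fs/2 = 19.5 kHz, folds to fs − 27.5 kHz = 11.5 kHz.
27.5 kHz and 89.5 kHz both map to 11.5 kHz.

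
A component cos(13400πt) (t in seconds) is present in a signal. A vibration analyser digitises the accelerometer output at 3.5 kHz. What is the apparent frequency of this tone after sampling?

0.3 kHz

ω = 13400π rad/s → f = ω/(2π) = 6700 Hz = 6.7 kHz.
6.7 kHz mod fs = 3.2 kHz.
3.2 kHz > fs/2 = 1.75 kHz, folds to fs − 3.2 kHz = 0.3 kHz.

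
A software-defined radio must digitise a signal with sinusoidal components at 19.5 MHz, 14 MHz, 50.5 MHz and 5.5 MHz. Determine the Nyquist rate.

Highest-frequency component: 50.5 MHz.
Nyquist rate = 2 × 50.5 MHz = 101 MHz.

101 MHz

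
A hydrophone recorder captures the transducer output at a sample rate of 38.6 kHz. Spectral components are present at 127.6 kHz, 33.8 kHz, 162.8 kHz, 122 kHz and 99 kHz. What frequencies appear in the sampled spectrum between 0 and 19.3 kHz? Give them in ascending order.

4.8 kHz, 6.2 kHz, 8.4 kHz, 11.8 kHz, 16.8 kHz

fs/2 = 19.3 kHz.
127.6 kHz mod fs = 11.8 kHz.
11.8 kHz ≤ fs/2 = 19.3 kHz, appears at 11.8 kHz.
33.8 kHz > fs/2 = 19.3 kHz, folds to fs − 33.8 kHz = 4.8 kHz.
162.8 kHz mod fs = 8.4 kHz.
8.4 kHz ≤ fs/2 = 19.3 kHz, appears at 8.4 kHz.
122 kHz mod fs = 6.2 kHz.
6.2 kHz ≤ fs/2 = 19.3 kHz, appears at 6.2 kHz.
99 kHz mod fs = 21.8 kHz.
21.8 kHz > fs/2 = 19.3 kHz, folds to fs − 21.8 kHz = 16.8 kHz.
Distinct values: {4.8 kHz, 6.2 kHz, 8.4 kHz, 11.8 kHz, 16.8 kHz}.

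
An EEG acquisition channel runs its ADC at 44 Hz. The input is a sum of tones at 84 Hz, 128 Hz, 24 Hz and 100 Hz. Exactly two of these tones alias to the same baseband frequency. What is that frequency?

4 Hz

fs/2 = 22 Hz.
84 Hz mod fs = 40 Hz.
40 Hz > fs/2 = 22 Hz, folds to fs − 40 Hz = 4 Hz.
128 Hz mod fs = 40 Hz.
40 Hz > fs/2 = 22 Hz, folds to fs − 40 Hz = 4 Hz.
24 Hz > fs/2 = 22 Hz, folds to fs − 24 Hz = 20 Hz.
100 Hz mod fs = 12 Hz.
12 Hz ≤ fs/2 = 22 Hz, appears at 12 Hz.
84 Hz and 128 Hz both map to 4 Hz.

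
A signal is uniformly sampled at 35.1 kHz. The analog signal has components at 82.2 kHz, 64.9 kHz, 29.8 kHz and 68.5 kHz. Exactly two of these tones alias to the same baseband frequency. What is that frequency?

fs/2 = 17.55 kHz.
82.2 kHz mod fs = 12 kHz.
12 kHz ≤ fs/2 = 17.55 kHz, appears at 12 kHz.
64.9 kHz mod fs = 29.8 kHz.
29.8 kHz > fs/2 = 17.55 kHz, folds to fs − 29.8 kHz = 5.3 kHz.
29.8 kHz > fs/2 = 17.55 kHz, folds to fs − 29.8 kHz = 5.3 kHz.
68.5 kHz mod fs = 33.4 kHz.
33.4 kHz > fs/2 = 17.55 kHz, folds to fs − 33.4 kHz = 1.7 kHz.
29.8 kHz and 64.9 kHz both map to 5.3 kHz.

5.3 kHz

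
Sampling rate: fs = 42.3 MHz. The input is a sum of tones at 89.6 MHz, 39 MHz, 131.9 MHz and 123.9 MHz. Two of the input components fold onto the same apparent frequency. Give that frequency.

fs/2 = 21.15 MHz.
89.6 MHz mod fs = 5 MHz.
5 MHz ≤ fs/2 = 21.15 MHz, appears at 5 MHz.
39 MHz > fs/2 = 21.15 MHz, folds to fs − 39 MHz = 3.3 MHz.
131.9 MHz mod fs = 5 MHz.
5 MHz ≤ fs/2 = 21.15 MHz, appears at 5 MHz.
123.9 MHz mod fs = 39.3 MHz.
39.3 MHz > fs/2 = 21.15 MHz, folds to fs − 39.3 MHz = 3 MHz.
89.6 MHz and 131.9 MHz both map to 5 MHz.

5 MHz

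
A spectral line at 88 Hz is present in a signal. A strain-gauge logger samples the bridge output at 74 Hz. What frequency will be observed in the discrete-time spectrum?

88 Hz mod fs = 14 Hz.
14 Hz ≤ fs/2 = 37 Hz, appears at 14 Hz.

14 Hz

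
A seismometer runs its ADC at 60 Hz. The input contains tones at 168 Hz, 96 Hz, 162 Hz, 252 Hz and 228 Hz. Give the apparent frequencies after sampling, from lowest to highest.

12 Hz, 18 Hz, 24 Hz

fs/2 = 30 Hz.
168 Hz mod fs = 48 Hz.
48 Hz > fs/2 = 30 Hz, folds to fs − 48 Hz = 12 Hz.
96 Hz mod fs = 36 Hz.
36 Hz > fs/2 = 30 Hz, folds to fs − 36 Hz = 24 Hz.
162 Hz mod fs = 42 Hz.
42 Hz > fs/2 = 30 Hz, folds to fs − 42 Hz = 18 Hz.
252 Hz mod fs = 12 Hz.
12 Hz ≤ fs/2 = 30 Hz, appears at 12 Hz.
228 Hz mod fs = 48 Hz.
48 Hz > fs/2 = 30 Hz, folds to fs − 48 Hz = 12 Hz.
Distinct values: {12 Hz, 18 Hz, 24 Hz}.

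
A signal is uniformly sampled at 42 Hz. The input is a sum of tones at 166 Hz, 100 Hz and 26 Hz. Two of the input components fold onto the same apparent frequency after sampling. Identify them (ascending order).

fs/2 = 21 Hz.
166 Hz mod fs = 40 Hz.
40 Hz > fs/2 = 21 Hz, folds to fs − 40 Hz = 2 Hz.
100 Hz mod fs = 16 Hz.
16 Hz ≤ fs/2 = 21 Hz, appears at 16 Hz.
26 Hz > fs/2 = 21 Hz, folds to fs − 26 Hz = 16 Hz.
26 Hz and 100 Hz both map to 16 Hz.

26 Hz, 100 Hz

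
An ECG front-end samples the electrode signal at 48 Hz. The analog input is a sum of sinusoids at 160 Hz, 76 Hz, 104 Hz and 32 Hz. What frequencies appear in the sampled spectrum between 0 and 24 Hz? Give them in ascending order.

8 Hz, 16 Hz, 20 Hz

fs/2 = 24 Hz.
160 Hz mod fs = 16 Hz.
16 Hz ≤ fs/2 = 24 Hz, appears at 16 Hz.
76 Hz mod fs = 28 Hz.
28 Hz > fs/2 = 24 Hz, folds to fs − 28 Hz = 20 Hz.
104 Hz mod fs = 8 Hz.
8 Hz ≤ fs/2 = 24 Hz, appears at 8 Hz.
32 Hz > fs/2 = 24 Hz, folds to fs − 32 Hz = 16 Hz.
Distinct values: {8 Hz, 16 Hz, 20 Hz}.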